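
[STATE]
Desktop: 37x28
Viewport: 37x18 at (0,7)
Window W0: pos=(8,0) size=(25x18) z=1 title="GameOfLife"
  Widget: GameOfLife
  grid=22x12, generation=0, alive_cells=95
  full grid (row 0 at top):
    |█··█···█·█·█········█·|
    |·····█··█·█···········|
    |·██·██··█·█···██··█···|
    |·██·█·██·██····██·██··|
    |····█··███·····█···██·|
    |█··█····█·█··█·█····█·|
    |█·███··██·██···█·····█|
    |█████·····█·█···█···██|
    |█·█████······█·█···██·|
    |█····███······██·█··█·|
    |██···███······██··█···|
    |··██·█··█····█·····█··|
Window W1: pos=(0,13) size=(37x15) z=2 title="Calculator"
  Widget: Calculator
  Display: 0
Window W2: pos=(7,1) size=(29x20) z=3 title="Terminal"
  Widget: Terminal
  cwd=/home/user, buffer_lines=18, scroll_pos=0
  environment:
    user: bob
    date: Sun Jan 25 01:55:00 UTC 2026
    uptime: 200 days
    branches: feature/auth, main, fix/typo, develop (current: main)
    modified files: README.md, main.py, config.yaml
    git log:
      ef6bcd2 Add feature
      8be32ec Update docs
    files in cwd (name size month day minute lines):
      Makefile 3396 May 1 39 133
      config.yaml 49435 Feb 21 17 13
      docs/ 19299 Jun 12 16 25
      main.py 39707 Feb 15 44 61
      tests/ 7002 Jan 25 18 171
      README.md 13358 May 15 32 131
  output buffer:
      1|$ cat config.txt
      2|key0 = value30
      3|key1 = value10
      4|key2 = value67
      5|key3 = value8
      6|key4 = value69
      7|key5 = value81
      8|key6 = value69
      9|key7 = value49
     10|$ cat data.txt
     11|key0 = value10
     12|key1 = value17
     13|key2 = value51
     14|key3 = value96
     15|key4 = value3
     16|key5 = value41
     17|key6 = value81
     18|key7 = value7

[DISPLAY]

       ┃key2 = value67             ┃ 
       ┃key3 = value8              ┃ 
       ┃key4 = value69             ┃ 
       ┃key5 = value81             ┃ 
       ┃key6 = value69             ┃ 
       ┃key7 = value49             ┃ 
┏━━━━━━┃$ cat data.txt             ┃┓
┃ Calcu┃key0 = value10             ┃┃
┠──────┃key1 = value17             ┃┨
┃      ┃key2 = value51             ┃┃
┃┌───┬─┃key3 = value96             ┃┃
┃│ 7 │ ┃key4 = value3              ┃┃
┃├───┼─┃key5 = value41             ┃┃
┃│ 4 │ ┗━━━━━━━━━━━━━━━━━━━━━━━━━━━┛┃
┃├───┼───┼───┼───┤                  ┃
┃│ 1 │ 2 │ 3 │ - │                  ┃
┃├───┼───┼───┼───┤                  ┃
┃│ 0 │ . │ = │ + │                  ┃


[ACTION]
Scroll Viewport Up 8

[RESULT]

        ┏━━━━━━━━━━━━━━━━━━━━━━━┓    
       ┏━━━━━━━━━━━━━━━━━━━━━━━━━━━┓ 
       ┃ Terminal                  ┃ 
       ┠───────────────────────────┨ 
       ┃$ cat config.txt           ┃ 
       ┃key0 = value30             ┃ 
       ┃key1 = value10             ┃ 
       ┃key2 = value67             ┃ 
       ┃key3 = value8              ┃ 
       ┃key4 = value69             ┃ 
       ┃key5 = value81             ┃ 
       ┃key6 = value69             ┃ 
       ┃key7 = value49             ┃ 
┏━━━━━━┃$ cat data.txt             ┃┓
┃ Calcu┃key0 = value10             ┃┃
┠──────┃key1 = value17             ┃┨
┃      ┃key2 = value51             ┃┃
┃┌───┬─┃key3 = value96             ┃┃


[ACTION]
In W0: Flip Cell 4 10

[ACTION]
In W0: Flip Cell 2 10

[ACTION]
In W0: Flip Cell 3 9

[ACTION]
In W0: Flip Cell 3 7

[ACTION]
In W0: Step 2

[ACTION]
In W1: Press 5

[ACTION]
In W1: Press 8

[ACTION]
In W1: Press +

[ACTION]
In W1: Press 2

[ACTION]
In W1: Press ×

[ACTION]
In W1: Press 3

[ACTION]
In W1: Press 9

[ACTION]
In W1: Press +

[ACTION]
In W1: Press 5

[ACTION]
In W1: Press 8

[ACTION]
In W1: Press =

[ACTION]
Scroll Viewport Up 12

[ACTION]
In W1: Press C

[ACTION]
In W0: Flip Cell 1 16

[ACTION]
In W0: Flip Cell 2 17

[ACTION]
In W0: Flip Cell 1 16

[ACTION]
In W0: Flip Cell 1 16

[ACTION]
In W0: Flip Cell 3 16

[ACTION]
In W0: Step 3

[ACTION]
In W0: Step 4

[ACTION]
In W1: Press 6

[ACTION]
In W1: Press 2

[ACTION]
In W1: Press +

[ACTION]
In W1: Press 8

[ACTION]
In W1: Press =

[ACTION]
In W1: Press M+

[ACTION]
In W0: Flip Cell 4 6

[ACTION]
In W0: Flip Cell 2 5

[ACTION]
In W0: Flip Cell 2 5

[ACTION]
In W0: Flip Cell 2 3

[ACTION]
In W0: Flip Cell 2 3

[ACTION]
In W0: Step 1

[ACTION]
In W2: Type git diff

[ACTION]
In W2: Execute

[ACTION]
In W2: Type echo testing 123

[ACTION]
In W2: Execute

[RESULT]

        ┏━━━━━━━━━━━━━━━━━━━━━━━┓    
       ┏━━━━━━━━━━━━━━━━━━━━━━━━━━━┓ 
       ┃ Terminal                  ┃ 
       ┠───────────────────────────┨ 
       ┃key2 = value51             ┃ 
       ┃key3 = value96             ┃ 
       ┃key4 = value3              ┃ 
       ┃key5 = value41             ┃ 
       ┃key6 = value81             ┃ 
       ┃key7 = value7              ┃ 
       ┃$ git diff                 ┃ 
       ┃diff --git a/main.py b/main┃ 
       ┃--- a/main.py              ┃ 
┏━━━━━━┃+++ b/main.py              ┃┓
┃ Calcu┃@@ -1,3 +1,4 @@            ┃┃
┠──────┃+# updated                 ┃┨
┃      ┃ import sys                ┃┃
┃┌───┬─┃$ echo testing 123         ┃┃


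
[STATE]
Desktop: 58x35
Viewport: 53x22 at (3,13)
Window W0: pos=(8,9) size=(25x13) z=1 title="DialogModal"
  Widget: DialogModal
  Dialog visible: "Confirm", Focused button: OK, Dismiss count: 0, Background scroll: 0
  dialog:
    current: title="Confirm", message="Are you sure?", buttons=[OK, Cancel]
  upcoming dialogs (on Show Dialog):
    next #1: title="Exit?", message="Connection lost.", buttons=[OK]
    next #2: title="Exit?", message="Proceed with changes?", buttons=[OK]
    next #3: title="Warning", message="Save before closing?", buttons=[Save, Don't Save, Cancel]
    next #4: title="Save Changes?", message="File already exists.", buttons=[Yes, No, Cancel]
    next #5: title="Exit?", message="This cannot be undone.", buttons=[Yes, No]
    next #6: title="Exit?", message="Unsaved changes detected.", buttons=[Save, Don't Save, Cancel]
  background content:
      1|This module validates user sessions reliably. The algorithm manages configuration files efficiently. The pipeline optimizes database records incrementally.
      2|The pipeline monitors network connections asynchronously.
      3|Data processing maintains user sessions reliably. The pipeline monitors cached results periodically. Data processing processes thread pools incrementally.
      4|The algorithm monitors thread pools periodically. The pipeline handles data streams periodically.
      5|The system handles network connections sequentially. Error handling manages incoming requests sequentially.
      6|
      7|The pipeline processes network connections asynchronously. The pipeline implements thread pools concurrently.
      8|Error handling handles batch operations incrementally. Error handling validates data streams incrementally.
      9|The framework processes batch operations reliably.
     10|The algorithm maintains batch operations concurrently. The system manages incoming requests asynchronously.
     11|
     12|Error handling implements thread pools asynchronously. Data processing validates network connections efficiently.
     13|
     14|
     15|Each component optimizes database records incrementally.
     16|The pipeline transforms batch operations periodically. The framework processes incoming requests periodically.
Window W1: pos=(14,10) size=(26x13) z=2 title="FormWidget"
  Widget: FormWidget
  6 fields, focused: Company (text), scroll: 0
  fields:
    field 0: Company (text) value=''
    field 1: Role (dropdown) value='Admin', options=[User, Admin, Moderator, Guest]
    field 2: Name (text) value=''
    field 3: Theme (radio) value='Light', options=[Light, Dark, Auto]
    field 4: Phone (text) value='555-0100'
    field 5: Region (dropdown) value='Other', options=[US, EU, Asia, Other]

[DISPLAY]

     ┃The p┃> Company:    [        ]┃                
     ┃Dat┌─┃  Role:       [Admin  ▼]┃                
     ┃The│ ┃  Name:       [        ]┃                
     ┃The│ ┃  Theme:      (●) Light ┃                
     ┃   │ ┃  Phone:      [555-0100]┃                
     ┃The└─┃  Region:     [Other  ▼]┃                
     ┃Error┃                        ┃                
     ┃The f┃                        ┃                
     ┗━━━━━┃                        ┃                
           ┗━━━━━━━━━━━━━━━━━━━━━━━━┛                
                                                     
                                                     
                                                     
                                                     
                                                     
                                                     
                                                     
                                                     
                                                     
                                                     
                                                     
                                                     


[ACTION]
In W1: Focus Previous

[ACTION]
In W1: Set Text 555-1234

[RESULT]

     ┃The p┃  Company:    [        ]┃                
     ┃Dat┌─┃  Role:       [Admin  ▼]┃                
     ┃The│ ┃  Name:       [        ]┃                
     ┃The│ ┃  Theme:      (●) Light ┃                
     ┃   │ ┃  Phone:      [555-0100]┃                
     ┃The└─┃> Region:     [Other  ▼]┃                
     ┃Error┃                        ┃                
     ┃The f┃                        ┃                
     ┗━━━━━┃                        ┃                
           ┗━━━━━━━━━━━━━━━━━━━━━━━━┛                
                                                     
                                                     
                                                     
                                                     
                                                     
                                                     
                                                     
                                                     
                                                     
                                                     
                                                     
                                                     


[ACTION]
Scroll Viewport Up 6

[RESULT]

                                                     
                                                     
     ┏━━━━━━━━━━━━━━━━━━━━━━━┓                       
     ┃ Dial┏━━━━━━━━━━━━━━━━━━━━━━━━┓                
     ┠─────┃ FormWidget             ┃                
     ┃This ┠────────────────────────┨                
     ┃The p┃  Company:    [        ]┃                
     ┃Dat┌─┃  Role:       [Admin  ▼]┃                
     ┃The│ ┃  Name:       [        ]┃                
     ┃The│ ┃  Theme:      (●) Light ┃                
     ┃   │ ┃  Phone:      [555-0100]┃                
     ┃The└─┃> Region:     [Other  ▼]┃                
     ┃Error┃                        ┃                
     ┃The f┃                        ┃                
     ┗━━━━━┃                        ┃                
           ┗━━━━━━━━━━━━━━━━━━━━━━━━┛                
                                                     
                                                     
                                                     
                                                     
                                                     
                                                     


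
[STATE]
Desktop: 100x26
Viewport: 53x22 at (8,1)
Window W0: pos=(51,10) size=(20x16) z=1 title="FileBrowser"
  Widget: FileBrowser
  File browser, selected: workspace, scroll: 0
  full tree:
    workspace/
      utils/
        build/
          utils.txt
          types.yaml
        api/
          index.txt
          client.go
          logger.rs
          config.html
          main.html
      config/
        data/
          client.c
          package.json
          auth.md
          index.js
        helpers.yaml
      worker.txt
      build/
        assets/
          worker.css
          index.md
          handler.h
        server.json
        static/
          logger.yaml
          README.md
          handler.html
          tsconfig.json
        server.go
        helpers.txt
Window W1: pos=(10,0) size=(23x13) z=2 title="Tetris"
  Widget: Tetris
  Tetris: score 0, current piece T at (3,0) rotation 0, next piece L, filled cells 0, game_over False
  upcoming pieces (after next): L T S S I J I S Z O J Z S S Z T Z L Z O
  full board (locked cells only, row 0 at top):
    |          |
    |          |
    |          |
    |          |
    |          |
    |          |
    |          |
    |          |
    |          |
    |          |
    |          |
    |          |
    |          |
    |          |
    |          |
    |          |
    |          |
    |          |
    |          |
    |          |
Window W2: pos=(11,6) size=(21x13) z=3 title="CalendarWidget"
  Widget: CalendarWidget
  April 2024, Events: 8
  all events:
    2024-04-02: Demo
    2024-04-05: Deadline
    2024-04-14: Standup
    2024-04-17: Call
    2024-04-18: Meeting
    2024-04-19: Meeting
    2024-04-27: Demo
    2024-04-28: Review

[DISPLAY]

  ┃ Tetris              ┃                            
  ┠─────────────────────┨                            
  ┃          │Next:     ┃                            
  ┃          │  ▒       ┃                            
  ┃          │▒▒▒       ┃                            
  ┃┏━━━━━━━━━━━━━━━━━━━┓┃                            
  ┃┃ CalendarWidget    ┃┃                            
  ┃┠───────────────────┨┃                            
  ┃┃     April 2024    ┃┃                            
  ┃┃Mo Tu We Th Fr Sa S┃┃                  ┏━━━━━━━━━
  ┃┃ 1  2*  3  4  5*  6┃┃                  ┃ FileBrow
  ┗┃ 8  9 10 11 12 13 1┃┛                  ┠─────────
   ┃15 16 17* 18* 19* 2┃                   ┃> [-] wor
   ┃22 23 24 25 26 27* ┃                   ┃    [+] u
   ┃29 30              ┃                   ┃    [+] c
   ┃                   ┃                   ┃    worke
   ┃                   ┃                   ┃    [+] b
   ┗━━━━━━━━━━━━━━━━━━━┛                   ┃         
                                           ┃         
                                           ┃         
                                           ┃         
                                           ┃         


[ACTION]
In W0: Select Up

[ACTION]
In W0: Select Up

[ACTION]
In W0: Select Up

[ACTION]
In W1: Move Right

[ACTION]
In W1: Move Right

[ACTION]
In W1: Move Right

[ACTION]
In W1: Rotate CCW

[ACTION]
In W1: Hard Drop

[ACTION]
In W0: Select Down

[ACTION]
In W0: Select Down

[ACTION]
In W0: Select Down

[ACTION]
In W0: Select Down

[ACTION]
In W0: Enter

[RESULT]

  ┃ Tetris              ┃                            
  ┠─────────────────────┨                            
  ┃          │Next:     ┃                            
  ┃          │  ▒       ┃                            
  ┃          │▒▒▒       ┃                            
  ┃┏━━━━━━━━━━━━━━━━━━━┓┃                            
  ┃┃ CalendarWidget    ┃┃                            
  ┃┠───────────────────┨┃                            
  ┃┃     April 2024    ┃┃                            
  ┃┃Mo Tu We Th Fr Sa S┃┃                  ┏━━━━━━━━━
  ┃┃ 1  2*  3  4  5*  6┃┃                  ┃ FileBrow
  ┗┃ 8  9 10 11 12 13 1┃┛                  ┠─────────
   ┃15 16 17* 18* 19* 2┃                   ┃  [-] wor
   ┃22 23 24 25 26 27* ┃                   ┃    [+] u
   ┃29 30              ┃                   ┃    [+] c
   ┃                   ┃                   ┃    worke
   ┃                   ┃                   ┃  > [-] b
   ┗━━━━━━━━━━━━━━━━━━━┛                   ┃      [+]
                                           ┃      ser
                                           ┃      [+]
                                           ┃      ser
                                           ┃      hel


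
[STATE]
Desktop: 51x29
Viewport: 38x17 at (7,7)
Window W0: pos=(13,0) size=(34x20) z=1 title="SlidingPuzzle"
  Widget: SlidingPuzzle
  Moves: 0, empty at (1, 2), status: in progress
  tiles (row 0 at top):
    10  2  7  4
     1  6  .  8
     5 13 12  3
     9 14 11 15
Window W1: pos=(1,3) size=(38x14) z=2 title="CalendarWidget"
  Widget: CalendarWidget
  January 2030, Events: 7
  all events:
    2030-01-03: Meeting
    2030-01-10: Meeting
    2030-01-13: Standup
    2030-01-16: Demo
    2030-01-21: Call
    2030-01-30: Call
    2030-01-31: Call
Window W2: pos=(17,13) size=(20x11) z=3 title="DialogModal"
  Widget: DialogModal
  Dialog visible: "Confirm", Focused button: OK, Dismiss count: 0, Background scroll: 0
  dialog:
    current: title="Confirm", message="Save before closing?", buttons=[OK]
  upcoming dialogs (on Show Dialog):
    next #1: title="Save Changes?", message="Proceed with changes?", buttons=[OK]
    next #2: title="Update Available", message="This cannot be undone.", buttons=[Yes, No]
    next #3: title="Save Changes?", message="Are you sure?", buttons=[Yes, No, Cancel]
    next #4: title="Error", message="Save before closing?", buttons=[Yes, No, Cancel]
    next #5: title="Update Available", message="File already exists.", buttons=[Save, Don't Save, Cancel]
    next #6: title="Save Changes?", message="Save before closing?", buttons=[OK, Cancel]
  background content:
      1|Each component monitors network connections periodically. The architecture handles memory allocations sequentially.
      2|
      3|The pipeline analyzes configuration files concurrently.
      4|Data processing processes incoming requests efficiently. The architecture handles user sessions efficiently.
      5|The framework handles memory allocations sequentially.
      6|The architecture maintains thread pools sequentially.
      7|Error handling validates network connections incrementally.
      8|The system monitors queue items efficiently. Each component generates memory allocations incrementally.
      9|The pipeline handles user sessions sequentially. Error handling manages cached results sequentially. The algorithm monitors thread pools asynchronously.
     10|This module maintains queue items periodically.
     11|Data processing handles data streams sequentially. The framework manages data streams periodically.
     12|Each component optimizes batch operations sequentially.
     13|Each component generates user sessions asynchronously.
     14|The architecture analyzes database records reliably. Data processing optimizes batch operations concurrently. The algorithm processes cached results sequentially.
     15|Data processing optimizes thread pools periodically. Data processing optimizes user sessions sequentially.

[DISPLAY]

 We Th Fr Sa Su                ┃      
  2  3*  4  5  6               ┃      
  9 10* 11 12 13*              ┃      
 16* 17 18 19 20               ┃      
2 23 24 25 26 27               ┃      
 30* 31*                       ┃      
          ┏━━━━━━━━━━━━━━━━━━┓ ┃      
          ┃ DialogModal      ┃ ┃      
          ┠──────────────────┨ ┃      
━━━━━━━━━━┃Each component mon┃━┛      
      ┃   ┃  ┌────────────┐  ┃        
      ┃   ┃Th│  Confirm   │ly┃        
      ┗━━━┃Da│Save before │pr┃━━━━━━━━
          ┃Th│    [OK]    │nd┃        
          ┃Th└────────────┘ m┃        
          ┃Error handling val┃        
          ┗━━━━━━━━━━━━━━━━━━┛        


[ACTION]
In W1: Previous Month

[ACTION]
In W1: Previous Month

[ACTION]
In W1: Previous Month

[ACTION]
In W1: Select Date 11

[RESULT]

 We Th Fr Sa Su                ┃      
  3  4  5  6  7                ┃      
 10 [11] 12 13 14              ┃      
 17 18 19 20 21                ┃      
 24 25 26 27 28                ┃      
 31                            ┃      
          ┏━━━━━━━━━━━━━━━━━━┓ ┃      
          ┃ DialogModal      ┃ ┃      
          ┠──────────────────┨ ┃      
━━━━━━━━━━┃Each component mon┃━┛      
      ┃   ┃  ┌────────────┐  ┃        
      ┃   ┃Th│  Confirm   │ly┃        
      ┗━━━┃Da│Save before │pr┃━━━━━━━━
          ┃Th│    [OK]    │nd┃        
          ┃Th└────────────┘ m┃        
          ┃Error handling val┃        
          ┗━━━━━━━━━━━━━━━━━━┛        


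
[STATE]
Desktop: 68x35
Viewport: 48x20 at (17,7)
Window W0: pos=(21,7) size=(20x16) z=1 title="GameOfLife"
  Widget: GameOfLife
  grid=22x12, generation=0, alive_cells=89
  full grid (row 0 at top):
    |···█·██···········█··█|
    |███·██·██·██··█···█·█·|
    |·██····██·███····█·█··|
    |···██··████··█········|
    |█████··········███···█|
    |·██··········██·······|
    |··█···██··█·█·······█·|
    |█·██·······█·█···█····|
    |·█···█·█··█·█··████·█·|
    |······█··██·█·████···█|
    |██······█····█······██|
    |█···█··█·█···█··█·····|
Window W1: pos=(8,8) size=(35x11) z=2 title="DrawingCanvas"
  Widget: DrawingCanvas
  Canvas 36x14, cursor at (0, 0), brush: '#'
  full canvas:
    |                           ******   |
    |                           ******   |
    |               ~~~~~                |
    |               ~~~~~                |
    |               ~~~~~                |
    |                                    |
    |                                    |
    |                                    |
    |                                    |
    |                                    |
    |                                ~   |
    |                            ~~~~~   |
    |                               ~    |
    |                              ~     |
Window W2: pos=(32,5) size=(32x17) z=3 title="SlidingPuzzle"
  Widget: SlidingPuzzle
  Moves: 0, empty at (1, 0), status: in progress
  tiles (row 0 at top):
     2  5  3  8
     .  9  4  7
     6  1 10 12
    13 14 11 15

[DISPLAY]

    ┏━━━━━━━━━━┠──────────────────────────────┨ 
━━━━━━━━━━━━━━━┃┌────┬────┬────┬────┐         ┃ 
Canvas         ┃│  2 │  5 │  3 │  8 │         ┃ 
───────────────┃├────┼────┼────┼────┤         ┃ 
               ┃│    │  9 │  4 │  7 │         ┃ 
               ┃├────┼────┼────┼────┤         ┃ 
       ~~~~~   ┃│  6 │  1 │ 10 │ 12 │         ┃ 
       ~~~~~   ┃├────┼────┼────┼────┤         ┃ 
       ~~~~~   ┃│ 13 │ 14 │ 11 │ 15 │         ┃ 
               ┃└────┴────┴────┴────┘         ┃ 
               ┃Moves: 0                      ┃ 
━━━━━━━━━━━━━━━┃                              ┃ 
    ┃···█·█··█·┃                              ┃ 
    ┃····█··██·┃                              ┃ 
    ┃······█···┗━━━━━━━━━━━━━━━━━━━━━━━━━━━━━━┛ 
    ┗━━━━━━━━━━━━━━━━━━┛                        
                                                
                                                
                                                
                                                


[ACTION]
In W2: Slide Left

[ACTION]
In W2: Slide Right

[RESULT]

    ┏━━━━━━━━━━┠──────────────────────────────┨ 
━━━━━━━━━━━━━━━┃┌────┬────┬────┬────┐         ┃ 
Canvas         ┃│  2 │  5 │  3 │  8 │         ┃ 
───────────────┃├────┼────┼────┼────┤         ┃ 
               ┃│    │  9 │  4 │  7 │         ┃ 
               ┃├────┼────┼────┼────┤         ┃ 
       ~~~~~   ┃│  6 │  1 │ 10 │ 12 │         ┃ 
       ~~~~~   ┃├────┼────┼────┼────┤         ┃ 
       ~~~~~   ┃│ 13 │ 14 │ 11 │ 15 │         ┃ 
               ┃└────┴────┴────┴────┘         ┃ 
               ┃Moves: 2                      ┃ 
━━━━━━━━━━━━━━━┃                              ┃ 
    ┃···█·█··█·┃                              ┃ 
    ┃····█··██·┃                              ┃ 
    ┃······█···┗━━━━━━━━━━━━━━━━━━━━━━━━━━━━━━┛ 
    ┗━━━━━━━━━━━━━━━━━━┛                        
                                                
                                                
                                                
                                                


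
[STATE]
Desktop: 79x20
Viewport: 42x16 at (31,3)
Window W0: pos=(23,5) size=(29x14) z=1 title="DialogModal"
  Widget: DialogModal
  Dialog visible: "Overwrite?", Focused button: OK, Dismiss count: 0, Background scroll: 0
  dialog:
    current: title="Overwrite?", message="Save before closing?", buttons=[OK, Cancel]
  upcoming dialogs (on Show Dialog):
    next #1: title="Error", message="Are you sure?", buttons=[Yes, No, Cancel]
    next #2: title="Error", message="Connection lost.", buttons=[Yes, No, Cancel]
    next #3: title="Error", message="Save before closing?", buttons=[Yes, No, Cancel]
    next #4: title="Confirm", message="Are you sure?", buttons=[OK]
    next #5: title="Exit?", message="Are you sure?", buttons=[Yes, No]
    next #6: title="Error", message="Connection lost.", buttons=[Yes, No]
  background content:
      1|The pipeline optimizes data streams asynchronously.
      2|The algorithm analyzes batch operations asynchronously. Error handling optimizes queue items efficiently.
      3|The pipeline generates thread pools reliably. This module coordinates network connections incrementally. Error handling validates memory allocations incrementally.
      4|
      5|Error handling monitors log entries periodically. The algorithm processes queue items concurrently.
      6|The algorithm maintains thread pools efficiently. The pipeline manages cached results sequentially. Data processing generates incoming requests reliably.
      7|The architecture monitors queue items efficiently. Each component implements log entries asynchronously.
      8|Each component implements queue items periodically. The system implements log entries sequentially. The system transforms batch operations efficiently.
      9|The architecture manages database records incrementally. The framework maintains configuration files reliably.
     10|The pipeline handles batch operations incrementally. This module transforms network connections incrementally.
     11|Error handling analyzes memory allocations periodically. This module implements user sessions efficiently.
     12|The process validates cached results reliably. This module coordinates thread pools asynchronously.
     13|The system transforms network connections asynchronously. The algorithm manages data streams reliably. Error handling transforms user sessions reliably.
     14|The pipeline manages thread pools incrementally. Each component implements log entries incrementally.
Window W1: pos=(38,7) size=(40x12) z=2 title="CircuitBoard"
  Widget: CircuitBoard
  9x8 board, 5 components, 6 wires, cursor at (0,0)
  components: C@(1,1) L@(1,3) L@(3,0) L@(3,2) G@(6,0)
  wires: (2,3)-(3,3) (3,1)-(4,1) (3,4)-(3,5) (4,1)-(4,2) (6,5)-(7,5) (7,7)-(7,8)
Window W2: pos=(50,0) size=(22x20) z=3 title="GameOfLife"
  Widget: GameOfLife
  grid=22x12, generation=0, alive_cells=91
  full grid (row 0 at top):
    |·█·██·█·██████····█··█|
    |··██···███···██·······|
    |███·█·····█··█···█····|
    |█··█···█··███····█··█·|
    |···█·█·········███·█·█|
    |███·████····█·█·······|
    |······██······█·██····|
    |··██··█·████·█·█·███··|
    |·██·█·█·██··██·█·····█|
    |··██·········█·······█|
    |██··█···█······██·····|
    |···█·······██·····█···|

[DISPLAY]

                   ┃Gen: 0              ┃ 
                   ┃█·██·█·██████····█··┃ 
━━━━━━━━━━━━━━━━━━━┃·██···███···██······┃ 
Modal              ┃██·█·····█··█···█···┃ 
───────┏━━━━━━━━━━━┃··█···█··███····█··█┃━
eline o┃ CircuitBoa┃··█·█·········███·█·┃ 
orithm ┠───────────┃██·████····█·█······┃─
───────┃   0 1 2 3 ┃·····██······█·██···┃ 
  Overw┃0  [.]     ┃·██··█·████·█·█·███·┃ 
e befor┃           ┃██·█·█·██··██·█·····┃ 
[OK]  C┃1       C  ┃·██·········█·······┃ 
───────┃           ┃█··█···█······██····┃ 
mponent┃2          ┃··█·······██·····█··┃ 
hitectu┃           ┃                    ┃ 
eline h┃3   L   ·  ┃                    ┃ 
━━━━━━━┗━━━━━━━━━━━┃                    ┃━


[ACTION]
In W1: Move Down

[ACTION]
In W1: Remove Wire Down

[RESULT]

                   ┃Gen: 0              ┃ 
                   ┃█·██·█·██████····█··┃ 
━━━━━━━━━━━━━━━━━━━┃·██···███···██······┃ 
Modal              ┃██·█·····█··█···█···┃ 
───────┏━━━━━━━━━━━┃··█···█··███····█··█┃━
eline o┃ CircuitBoa┃··█·█·········███·█·┃ 
orithm ┠───────────┃██·████····█·█······┃─
───────┃   0 1 2 3 ┃·····██······█·██···┃ 
  Overw┃0          ┃·██··█·████·█·█·███·┃ 
e befor┃           ┃██·█·█·██··██·█·····┃ 
[OK]  C┃1  [.]  C  ┃·██·········█·······┃ 
───────┃           ┃█··█···█······██····┃ 
mponent┃2          ┃··█·······██·····█··┃ 
hitectu┃           ┃                    ┃ 
eline h┃3   L   ·  ┃                    ┃ 
━━━━━━━┗━━━━━━━━━━━┃                    ┃━


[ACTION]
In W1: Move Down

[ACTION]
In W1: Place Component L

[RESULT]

                   ┃Gen: 0              ┃ 
                   ┃█·██·█·██████····█··┃ 
━━━━━━━━━━━━━━━━━━━┃·██···███···██······┃ 
Modal              ┃██·█·····█··█···█···┃ 
───────┏━━━━━━━━━━━┃··█···█··███····█··█┃━
eline o┃ CircuitBoa┃··█·█·········███·█·┃ 
orithm ┠───────────┃██·████····█·█······┃─
───────┃   0 1 2 3 ┃·····██······█·██···┃ 
  Overw┃0          ┃·██··█·████·█·█·███·┃ 
e befor┃           ┃██·█·█·██··██·█·····┃ 
[OK]  C┃1       C  ┃·██·········█·······┃ 
───────┃           ┃█··█···█······██····┃ 
mponent┃2  [L]     ┃··█·······██·····█··┃ 
hitectu┃           ┃                    ┃ 
eline h┃3   L   ·  ┃                    ┃ 
━━━━━━━┗━━━━━━━━━━━┃                    ┃━


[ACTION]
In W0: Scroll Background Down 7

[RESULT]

                   ┃Gen: 0              ┃ 
                   ┃█·██·█·██████····█··┃ 
━━━━━━━━━━━━━━━━━━━┃·██···███···██······┃ 
Modal              ┃██·█·····█··█···█···┃ 
───────┏━━━━━━━━━━━┃··█···█··███····█··█┃━
mponent┃ CircuitBoa┃··█·█·········███·█·┃ 
hitectu┠───────────┃██·████····█·█······┃─
───────┃   0 1 2 3 ┃·····██······█·██···┃ 
  Overw┃0          ┃·██··█·████·█·█·███·┃ 
e befor┃           ┃██·█·█·██··██·█·····┃ 
[OK]  C┃1       C  ┃·██·········█·······┃ 
───────┃           ┃█··█···█······██····┃ 
       ┃2  [L]     ┃··█·······██·····█··┃ 
       ┃           ┃                    ┃ 
       ┃3   L   ·  ┃                    ┃ 
━━━━━━━┗━━━━━━━━━━━┃                    ┃━


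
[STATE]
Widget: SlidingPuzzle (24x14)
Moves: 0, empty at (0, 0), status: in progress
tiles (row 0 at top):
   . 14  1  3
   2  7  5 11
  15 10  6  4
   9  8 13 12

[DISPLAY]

┌────┬────┬────┬────┐   
│    │ 14 │  1 │  3 │   
├────┼────┼────┼────┤   
│  2 │  7 │  5 │ 11 │   
├────┼────┼────┼────┤   
│ 15 │ 10 │  6 │  4 │   
├────┼────┼────┼────┤   
│  9 │  8 │ 13 │ 12 │   
└────┴────┴────┴────┘   
Moves: 0                
                        
                        
                        
                        


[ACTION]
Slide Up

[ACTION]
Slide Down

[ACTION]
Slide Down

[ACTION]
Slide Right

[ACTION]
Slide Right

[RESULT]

┌────┬────┬────┬────┐   
│    │ 14 │  1 │  3 │   
├────┼────┼────┼────┤   
│  2 │  7 │  5 │ 11 │   
├────┼────┼────┼────┤   
│ 15 │ 10 │  6 │  4 │   
├────┼────┼────┼────┤   
│  9 │  8 │ 13 │ 12 │   
└────┴────┴────┴────┘   
Moves: 2                
                        
                        
                        
                        


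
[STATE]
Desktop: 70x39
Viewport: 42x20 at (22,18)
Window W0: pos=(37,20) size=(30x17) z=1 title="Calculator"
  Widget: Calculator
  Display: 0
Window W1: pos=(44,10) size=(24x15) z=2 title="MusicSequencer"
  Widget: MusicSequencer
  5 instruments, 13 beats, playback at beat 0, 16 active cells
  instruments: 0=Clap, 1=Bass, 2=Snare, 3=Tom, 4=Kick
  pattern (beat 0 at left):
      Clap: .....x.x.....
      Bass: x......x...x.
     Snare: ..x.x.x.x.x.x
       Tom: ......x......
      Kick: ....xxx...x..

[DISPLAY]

                      ┃  Kick····███···█··
                      ┃                   
               ┏━━━━━━┃                   
               ┃ Calcu┃                   
               ┠──────┃                   
               ┃      ┃                   
               ┃┌───┬─┗━━━━━━━━━━━━━━━━━━━
               ┃│ 7 │ 8 │ 9 │ ÷ │         
               ┃├───┼───┼───┼───┤         
               ┃│ 4 │ 5 │ 6 │ × │         
               ┃├───┼───┼───┼───┤         
               ┃│ 1 │ 2 │ 3 │ - │         
               ┃├───┼───┼───┼───┤         
               ┃│ 0 │ . │ = │ + │         
               ┃├───┼───┼───┼───┤         
               ┃│ C │ MC│ MR│ M+│         
               ┃└───┴───┴───┴───┘         
               ┃                          
               ┗━━━━━━━━━━━━━━━━━━━━━━━━━━
                                          


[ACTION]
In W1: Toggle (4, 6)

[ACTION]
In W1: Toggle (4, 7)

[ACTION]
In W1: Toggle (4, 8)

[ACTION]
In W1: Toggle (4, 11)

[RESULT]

                      ┃  Kick····██·██·██·
                      ┃                   
               ┏━━━━━━┃                   
               ┃ Calcu┃                   
               ┠──────┃                   
               ┃      ┃                   
               ┃┌───┬─┗━━━━━━━━━━━━━━━━━━━
               ┃│ 7 │ 8 │ 9 │ ÷ │         
               ┃├───┼───┼───┼───┤         
               ┃│ 4 │ 5 │ 6 │ × │         
               ┃├───┼───┼───┼───┤         
               ┃│ 1 │ 2 │ 3 │ - │         
               ┃├───┼───┼───┼───┤         
               ┃│ 0 │ . │ = │ + │         
               ┃├───┼───┼───┼───┤         
               ┃│ C │ MC│ MR│ M+│         
               ┃└───┴───┴───┴───┘         
               ┃                          
               ┗━━━━━━━━━━━━━━━━━━━━━━━━━━
                                          


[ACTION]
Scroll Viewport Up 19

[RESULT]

                                          
                                          
                                          
                                          
                                          
                                          
                                          
                                          
                                          
                                          
                      ┏━━━━━━━━━━━━━━━━━━━
                      ┃ MusicSequencer    
                      ┠───────────────────
                      ┃      ▼123456789012
                      ┃  Clap·····█·█·····
                      ┃  Bass█······█···█·
                      ┃ Snare··█·█·█·█·█·█
                      ┃   Tom······█······
                      ┃  Kick····██·██·██·
                      ┃                   
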